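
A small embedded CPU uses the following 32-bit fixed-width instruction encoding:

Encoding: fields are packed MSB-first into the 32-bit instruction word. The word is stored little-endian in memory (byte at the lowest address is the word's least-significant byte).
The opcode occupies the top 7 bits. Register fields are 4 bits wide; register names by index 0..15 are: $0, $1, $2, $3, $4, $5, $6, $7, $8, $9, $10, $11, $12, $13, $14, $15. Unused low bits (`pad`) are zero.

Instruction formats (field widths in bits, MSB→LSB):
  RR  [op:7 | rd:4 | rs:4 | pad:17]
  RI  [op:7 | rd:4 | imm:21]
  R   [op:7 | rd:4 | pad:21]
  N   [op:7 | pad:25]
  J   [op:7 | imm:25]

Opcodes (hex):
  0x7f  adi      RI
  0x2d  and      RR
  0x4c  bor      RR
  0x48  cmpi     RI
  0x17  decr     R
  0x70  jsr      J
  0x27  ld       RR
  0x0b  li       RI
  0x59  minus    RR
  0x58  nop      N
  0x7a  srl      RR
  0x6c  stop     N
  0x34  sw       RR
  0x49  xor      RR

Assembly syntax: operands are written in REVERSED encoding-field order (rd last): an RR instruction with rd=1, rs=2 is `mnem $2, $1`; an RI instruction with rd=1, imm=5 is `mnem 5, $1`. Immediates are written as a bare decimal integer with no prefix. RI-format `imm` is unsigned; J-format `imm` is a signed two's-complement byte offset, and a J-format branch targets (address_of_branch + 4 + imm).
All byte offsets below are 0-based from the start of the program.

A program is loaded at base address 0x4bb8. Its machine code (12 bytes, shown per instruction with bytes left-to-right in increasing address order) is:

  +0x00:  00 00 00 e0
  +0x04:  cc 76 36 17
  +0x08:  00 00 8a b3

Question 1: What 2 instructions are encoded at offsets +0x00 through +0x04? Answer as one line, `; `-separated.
@+00  little-endian(00 00 00 e0) = 0xe0000000
  top 7b → 0x70 → jsr [J]
  imm: (w>>0)&0x1ffffff=0x0 → 0
@+04  little-endian(cc 76 36 17) = 0x173676cc
  top 7b → 0xb → li [RI]
  rd: (w>>21)&0xf=0x9 → $9
  imm: (w>>0)&0x1fffff=0x1676cc → 1472204

jsr 0; li 1472204, $9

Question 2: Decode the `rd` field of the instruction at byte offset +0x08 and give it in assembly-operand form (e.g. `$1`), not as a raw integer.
$12

+0x08: 00 00 8a b3 ⇒ word 0xb38a0000 (little)
  opcode bits[31:25]=0x59: minus/RR
  rd@[24:21]=0xc ⇒ $12
  rs@[20:17]=0x5 ⇒ $5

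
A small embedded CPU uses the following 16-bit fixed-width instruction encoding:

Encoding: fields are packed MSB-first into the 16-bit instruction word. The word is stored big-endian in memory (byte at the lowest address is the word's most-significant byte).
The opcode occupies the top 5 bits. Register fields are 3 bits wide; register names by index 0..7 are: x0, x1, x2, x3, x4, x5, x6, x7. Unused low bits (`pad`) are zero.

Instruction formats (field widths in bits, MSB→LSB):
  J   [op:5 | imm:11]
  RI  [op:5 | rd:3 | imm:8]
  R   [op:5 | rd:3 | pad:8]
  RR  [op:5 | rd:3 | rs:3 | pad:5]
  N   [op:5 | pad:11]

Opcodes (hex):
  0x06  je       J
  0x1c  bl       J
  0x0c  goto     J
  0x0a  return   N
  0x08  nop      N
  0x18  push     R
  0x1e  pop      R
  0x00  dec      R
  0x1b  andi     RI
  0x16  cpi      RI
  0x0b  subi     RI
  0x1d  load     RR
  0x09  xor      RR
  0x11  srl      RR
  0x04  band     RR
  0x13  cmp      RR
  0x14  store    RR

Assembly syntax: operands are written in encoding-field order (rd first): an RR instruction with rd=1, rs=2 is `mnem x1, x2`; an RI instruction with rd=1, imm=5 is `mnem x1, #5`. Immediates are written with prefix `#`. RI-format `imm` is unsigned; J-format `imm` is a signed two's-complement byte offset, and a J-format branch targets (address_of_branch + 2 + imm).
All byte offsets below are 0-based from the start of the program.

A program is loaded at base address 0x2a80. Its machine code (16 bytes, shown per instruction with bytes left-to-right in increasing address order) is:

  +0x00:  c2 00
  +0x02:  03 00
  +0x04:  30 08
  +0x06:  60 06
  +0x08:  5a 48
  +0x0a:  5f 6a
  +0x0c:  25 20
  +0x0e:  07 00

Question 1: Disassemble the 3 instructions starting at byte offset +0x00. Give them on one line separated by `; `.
push x2; dec x3; je #8

+0x00: c2 00 ⇒ word 0xc200 (big)
  op=0xc200>>11=0x18 ⇒ push (R)
  rd@[10:8]=0x2 ⇒ x2
+0x02: 03 00 ⇒ word 0x0300 (big)
  op=0x0300>>11=0x0 ⇒ dec (R)
  rd@[10:8]=0x3 ⇒ x3
+0x04: 30 08 ⇒ word 0x3008 (big)
  op=0x3008>>11=0x6 ⇒ je (J)
  imm@[10:0]=0x8 ⇒ #8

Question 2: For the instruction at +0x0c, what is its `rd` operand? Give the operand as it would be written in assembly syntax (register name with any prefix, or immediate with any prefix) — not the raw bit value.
off 0x0c: read 25 20 as big → 0x2520
  op=0x2520>>11=0x4 ⇒ band (RR)
  [10:8] rd=5 = x5
  [7:5] rs=1 = x1

x5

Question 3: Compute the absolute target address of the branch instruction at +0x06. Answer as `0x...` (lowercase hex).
@+06  big-endian(60 06) = 0x6006
  opcode bits[15:11]=0xc: goto/J
  imm@[10:0]=0x6 ⇒ #6
  target = base 0x2a80 + off 0x06 + 2 + imm 6 = 0x2a8e

0x2a8e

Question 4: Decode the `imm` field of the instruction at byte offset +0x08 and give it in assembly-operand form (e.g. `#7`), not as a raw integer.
+0x08: 5a 48 ⇒ word 0x5a48 (big)
  opcode bits[15:11]=0xb: subi/RI
  rd@[10:8]=0x2 ⇒ x2
  imm@[7:0]=0x48 ⇒ #72

#72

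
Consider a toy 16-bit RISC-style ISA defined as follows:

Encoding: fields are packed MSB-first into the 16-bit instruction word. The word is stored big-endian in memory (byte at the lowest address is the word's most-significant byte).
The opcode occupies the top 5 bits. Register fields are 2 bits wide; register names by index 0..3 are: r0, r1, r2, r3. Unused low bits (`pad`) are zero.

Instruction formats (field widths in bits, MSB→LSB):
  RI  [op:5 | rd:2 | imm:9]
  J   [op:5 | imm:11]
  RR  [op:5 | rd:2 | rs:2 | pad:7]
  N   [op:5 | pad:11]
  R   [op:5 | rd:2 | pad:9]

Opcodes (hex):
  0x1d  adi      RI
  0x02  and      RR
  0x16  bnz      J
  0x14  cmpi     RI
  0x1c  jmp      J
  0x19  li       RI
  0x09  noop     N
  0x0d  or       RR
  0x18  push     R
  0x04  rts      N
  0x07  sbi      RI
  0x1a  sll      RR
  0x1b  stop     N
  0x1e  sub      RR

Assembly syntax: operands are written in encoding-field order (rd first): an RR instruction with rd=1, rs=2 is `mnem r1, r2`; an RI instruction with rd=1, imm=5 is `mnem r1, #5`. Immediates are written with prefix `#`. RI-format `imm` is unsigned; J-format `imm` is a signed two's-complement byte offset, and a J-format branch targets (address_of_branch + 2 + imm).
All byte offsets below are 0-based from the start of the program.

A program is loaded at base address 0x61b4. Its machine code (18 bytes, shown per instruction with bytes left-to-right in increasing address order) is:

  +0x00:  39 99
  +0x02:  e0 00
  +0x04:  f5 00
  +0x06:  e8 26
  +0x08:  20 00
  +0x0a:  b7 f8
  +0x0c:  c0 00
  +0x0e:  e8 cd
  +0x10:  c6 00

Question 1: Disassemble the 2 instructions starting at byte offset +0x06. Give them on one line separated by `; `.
adi r0, #38; rts

off 0x06: read e8 26 as big → 0xe826
  op=0xe826>>11=0x1d ⇒ adi (RI)
  rd: (w>>9)&0x3=0x0 → r0
  imm: (w>>0)&0x1ff=0x26 → #38
off 0x08: read 20 00 as big → 0x2000
  op=0x2000>>11=0x4 ⇒ rts (N)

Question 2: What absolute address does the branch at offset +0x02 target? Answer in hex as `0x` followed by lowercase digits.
@+02  big-endian(e0 00) = 0xe000
  top 5b → 0x1c → jmp [J]
  imm@[10:0]=0x0 ⇒ #0
  target = base 0x61b4 + off 0x02 + 2 + imm 0 = 0x61b8

0x61b8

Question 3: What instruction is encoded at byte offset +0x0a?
[0a] b7 f8 → 0xb7f8
  top 5b → 0x16 → bnz [J]
  imm: (w>>0)&0x7ff=0x7f8 (s11→-8) → #-8

bnz #-8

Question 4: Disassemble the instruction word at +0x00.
[00] 39 99 → 0x3999
  opcode bits[15:11]=0x7: sbi/RI
  rd@[10:9]=0x0 ⇒ r0
  imm@[8:0]=0x199 ⇒ #409

sbi r0, #409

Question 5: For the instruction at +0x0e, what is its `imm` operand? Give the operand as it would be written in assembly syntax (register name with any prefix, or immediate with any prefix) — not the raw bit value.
#205

@+0e  big-endian(e8 cd) = 0xe8cd
  opcode bits[15:11]=0x1d: adi/RI
  rd: (w>>9)&0x3=0x0 → r0
  imm: (w>>0)&0x1ff=0xcd → #205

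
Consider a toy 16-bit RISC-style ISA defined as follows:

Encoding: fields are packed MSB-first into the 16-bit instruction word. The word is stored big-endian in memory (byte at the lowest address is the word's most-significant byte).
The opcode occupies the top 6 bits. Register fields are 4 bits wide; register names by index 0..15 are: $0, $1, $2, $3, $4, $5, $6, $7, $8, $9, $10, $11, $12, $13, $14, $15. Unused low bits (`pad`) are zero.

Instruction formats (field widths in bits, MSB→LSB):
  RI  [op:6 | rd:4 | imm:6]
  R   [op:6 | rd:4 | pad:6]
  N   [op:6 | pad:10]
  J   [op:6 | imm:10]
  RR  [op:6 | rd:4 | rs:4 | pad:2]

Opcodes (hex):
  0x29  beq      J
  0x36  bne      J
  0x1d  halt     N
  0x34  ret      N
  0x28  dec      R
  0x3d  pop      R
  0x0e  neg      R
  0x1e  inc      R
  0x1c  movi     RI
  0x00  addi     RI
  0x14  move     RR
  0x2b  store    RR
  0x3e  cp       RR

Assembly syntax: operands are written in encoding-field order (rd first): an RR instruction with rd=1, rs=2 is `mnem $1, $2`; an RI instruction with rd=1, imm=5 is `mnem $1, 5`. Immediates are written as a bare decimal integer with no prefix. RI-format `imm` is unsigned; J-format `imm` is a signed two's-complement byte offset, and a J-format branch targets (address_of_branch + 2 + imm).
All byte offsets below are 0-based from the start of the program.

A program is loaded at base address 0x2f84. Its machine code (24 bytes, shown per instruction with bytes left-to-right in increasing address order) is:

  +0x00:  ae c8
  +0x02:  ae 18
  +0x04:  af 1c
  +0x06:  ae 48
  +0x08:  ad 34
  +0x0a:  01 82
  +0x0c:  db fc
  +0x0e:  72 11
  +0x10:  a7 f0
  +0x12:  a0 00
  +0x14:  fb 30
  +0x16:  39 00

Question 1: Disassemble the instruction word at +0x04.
store $12, $7

[04] af 1c → 0xaf1c
  opcode bits[15:10]=0x2b: store/RR
  rd@[9:6]=0xc ⇒ $12
  rs@[5:2]=0x7 ⇒ $7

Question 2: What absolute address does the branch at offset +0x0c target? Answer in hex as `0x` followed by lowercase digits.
0x2f8e

off 0x0c: read db fc as big → 0xdbfc
  top 6b → 0x36 → bne [J]
  imm@[9:0]=0x3fc (s10→-4) ⇒ -4
  target = base 0x2f84 + off 0x0c + 2 + imm -4 = 0x2f8e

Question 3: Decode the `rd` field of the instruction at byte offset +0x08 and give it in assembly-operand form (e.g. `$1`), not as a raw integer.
[08] ad 34 → 0xad34
  opcode bits[15:10]=0x2b: store/RR
  [9:6] rd=4 = $4
  [5:2] rs=13 = $13

$4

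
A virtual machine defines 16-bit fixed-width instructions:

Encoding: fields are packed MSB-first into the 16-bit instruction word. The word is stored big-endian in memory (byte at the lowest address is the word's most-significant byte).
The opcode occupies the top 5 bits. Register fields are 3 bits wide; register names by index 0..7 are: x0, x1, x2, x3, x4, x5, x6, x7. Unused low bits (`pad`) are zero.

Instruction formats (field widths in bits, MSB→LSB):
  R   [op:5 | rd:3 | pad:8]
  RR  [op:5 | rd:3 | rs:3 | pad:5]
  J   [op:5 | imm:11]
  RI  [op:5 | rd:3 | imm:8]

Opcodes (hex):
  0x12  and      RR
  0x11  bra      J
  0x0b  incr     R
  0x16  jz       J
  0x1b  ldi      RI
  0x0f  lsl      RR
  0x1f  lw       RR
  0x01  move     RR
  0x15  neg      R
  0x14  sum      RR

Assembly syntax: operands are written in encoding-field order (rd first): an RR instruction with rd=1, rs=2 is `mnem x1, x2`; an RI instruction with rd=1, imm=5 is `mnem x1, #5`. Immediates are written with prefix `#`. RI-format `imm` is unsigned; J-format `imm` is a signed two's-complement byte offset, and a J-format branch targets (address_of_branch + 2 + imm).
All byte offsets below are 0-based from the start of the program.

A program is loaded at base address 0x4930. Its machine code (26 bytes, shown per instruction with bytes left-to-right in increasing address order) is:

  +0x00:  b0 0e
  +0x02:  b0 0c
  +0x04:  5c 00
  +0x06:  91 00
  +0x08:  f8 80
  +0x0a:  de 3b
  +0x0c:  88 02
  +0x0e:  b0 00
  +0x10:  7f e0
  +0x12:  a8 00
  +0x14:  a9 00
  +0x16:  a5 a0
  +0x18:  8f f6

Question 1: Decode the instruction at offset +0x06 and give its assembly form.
and x1, x0

[06] 91 00 → 0x9100
  opcode bits[15:11]=0x12: and/RR
  [10:8] rd=1 = x1
  [7:5] rs=0 = x0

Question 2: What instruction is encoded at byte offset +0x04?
@+04  big-endian(5c 00) = 0x5c00
  opcode bits[15:11]=0xb: incr/R
  rd: (w>>8)&0x7=0x4 → x4

incr x4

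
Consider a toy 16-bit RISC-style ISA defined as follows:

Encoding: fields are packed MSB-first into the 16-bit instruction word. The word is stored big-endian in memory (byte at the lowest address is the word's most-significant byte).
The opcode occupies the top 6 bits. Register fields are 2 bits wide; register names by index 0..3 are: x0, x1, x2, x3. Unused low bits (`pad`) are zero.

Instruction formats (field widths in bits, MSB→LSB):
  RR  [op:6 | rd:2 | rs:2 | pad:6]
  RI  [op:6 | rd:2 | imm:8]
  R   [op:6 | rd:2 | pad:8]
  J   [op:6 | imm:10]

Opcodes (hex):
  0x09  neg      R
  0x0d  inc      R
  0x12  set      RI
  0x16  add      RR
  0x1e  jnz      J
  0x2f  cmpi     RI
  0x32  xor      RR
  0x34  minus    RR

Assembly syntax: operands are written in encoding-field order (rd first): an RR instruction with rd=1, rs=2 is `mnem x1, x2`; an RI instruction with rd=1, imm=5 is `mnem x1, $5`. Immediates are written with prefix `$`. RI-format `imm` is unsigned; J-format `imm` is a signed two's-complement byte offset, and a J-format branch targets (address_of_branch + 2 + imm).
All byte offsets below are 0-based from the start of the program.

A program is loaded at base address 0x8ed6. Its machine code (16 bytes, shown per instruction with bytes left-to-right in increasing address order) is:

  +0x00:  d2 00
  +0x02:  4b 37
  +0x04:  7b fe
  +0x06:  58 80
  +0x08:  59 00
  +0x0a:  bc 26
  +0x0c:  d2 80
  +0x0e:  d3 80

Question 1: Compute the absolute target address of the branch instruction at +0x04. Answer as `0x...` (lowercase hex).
[04] 7b fe → 0x7bfe
  top 6b → 0x1e → jnz [J]
  [9:0] imm=1022 (s10→-2) = $-2
  target = base 0x8ed6 + off 0x04 + 2 + imm -2 = 0x8eda

0x8eda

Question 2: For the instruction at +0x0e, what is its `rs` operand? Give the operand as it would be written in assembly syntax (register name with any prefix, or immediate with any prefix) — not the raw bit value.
[0e] d3 80 → 0xd380
  top 6b → 0x34 → minus [RR]
  [9:8] rd=3 = x3
  [7:6] rs=2 = x2

x2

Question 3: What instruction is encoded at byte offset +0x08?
add x1, x0

+0x08: 59 00 ⇒ word 0x5900 (big)
  opcode bits[15:10]=0x16: add/RR
  [9:8] rd=1 = x1
  [7:6] rs=0 = x0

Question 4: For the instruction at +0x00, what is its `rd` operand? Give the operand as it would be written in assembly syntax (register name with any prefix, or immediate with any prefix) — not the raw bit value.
[00] d2 00 → 0xd200
  op=0xd200>>10=0x34 ⇒ minus (RR)
  rd: (w>>8)&0x3=0x2 → x2
  rs: (w>>6)&0x3=0x0 → x0

x2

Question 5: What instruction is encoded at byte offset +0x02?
[02] 4b 37 → 0x4b37
  op=0x4b37>>10=0x12 ⇒ set (RI)
  rd: (w>>8)&0x3=0x3 → x3
  imm: (w>>0)&0xff=0x37 → $55

set x3, $55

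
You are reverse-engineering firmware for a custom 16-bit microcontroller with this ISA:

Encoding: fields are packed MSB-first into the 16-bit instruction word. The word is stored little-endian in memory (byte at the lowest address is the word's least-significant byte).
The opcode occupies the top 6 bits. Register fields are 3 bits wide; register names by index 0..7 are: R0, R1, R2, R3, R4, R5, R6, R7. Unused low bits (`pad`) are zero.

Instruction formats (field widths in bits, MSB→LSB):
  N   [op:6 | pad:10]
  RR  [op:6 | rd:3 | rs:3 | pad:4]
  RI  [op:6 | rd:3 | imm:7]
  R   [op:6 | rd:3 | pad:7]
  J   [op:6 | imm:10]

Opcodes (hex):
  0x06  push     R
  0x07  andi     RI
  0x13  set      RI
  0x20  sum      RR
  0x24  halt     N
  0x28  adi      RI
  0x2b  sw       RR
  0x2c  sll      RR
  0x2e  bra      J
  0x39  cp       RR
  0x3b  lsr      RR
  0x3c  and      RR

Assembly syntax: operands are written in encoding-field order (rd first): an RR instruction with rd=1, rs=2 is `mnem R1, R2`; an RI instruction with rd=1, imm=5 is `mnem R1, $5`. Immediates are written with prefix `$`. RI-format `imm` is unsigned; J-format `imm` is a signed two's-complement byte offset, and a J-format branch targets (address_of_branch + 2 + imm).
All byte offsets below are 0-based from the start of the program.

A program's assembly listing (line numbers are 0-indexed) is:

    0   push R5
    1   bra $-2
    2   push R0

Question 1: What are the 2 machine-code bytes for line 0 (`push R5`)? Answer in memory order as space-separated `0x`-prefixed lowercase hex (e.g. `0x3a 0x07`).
0x80 0x1a

L0: push op=0x6:6|rd=5:3|pad=0:7 ⇒ 0x1a80 ⇒ little 80 1a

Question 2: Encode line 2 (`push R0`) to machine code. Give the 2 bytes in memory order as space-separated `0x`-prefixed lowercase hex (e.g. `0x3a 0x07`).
0x00 0x18

line 2 (push): pack op=0x6:6|rd=0:3|pad=0:7 = 0x1800; little→ 00 18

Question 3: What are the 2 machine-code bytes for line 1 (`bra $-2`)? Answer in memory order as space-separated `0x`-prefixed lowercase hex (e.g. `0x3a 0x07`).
0xfe 0xbb

line 1 (bra): pack op=0x2e:6|imm=-2:10 = 0xbbfe; little→ fe bb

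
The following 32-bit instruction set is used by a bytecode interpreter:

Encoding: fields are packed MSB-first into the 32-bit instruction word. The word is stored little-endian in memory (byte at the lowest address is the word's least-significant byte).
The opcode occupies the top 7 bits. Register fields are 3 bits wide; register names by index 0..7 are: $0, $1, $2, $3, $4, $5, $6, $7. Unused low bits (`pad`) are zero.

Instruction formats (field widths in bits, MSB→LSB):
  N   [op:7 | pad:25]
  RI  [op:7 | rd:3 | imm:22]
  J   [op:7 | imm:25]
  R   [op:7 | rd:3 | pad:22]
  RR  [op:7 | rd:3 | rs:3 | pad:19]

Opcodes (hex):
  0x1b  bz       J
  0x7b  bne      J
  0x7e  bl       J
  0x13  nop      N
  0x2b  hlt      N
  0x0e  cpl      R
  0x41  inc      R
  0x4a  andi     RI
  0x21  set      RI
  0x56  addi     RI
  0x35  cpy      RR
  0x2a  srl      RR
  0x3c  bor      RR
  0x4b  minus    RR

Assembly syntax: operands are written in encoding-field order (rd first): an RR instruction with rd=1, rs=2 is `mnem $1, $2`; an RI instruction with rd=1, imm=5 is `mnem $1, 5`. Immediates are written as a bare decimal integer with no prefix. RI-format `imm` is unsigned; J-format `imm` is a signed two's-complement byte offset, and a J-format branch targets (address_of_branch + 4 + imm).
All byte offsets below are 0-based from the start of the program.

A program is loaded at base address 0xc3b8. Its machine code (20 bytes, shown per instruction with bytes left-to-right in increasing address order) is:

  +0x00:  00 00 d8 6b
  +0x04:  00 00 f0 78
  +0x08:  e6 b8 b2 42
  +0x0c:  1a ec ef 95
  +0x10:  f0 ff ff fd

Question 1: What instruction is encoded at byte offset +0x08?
set $2, 3324134

@+08  little-endian(e6 b8 b2 42) = 0x42b2b8e6
  top 7b → 0x21 → set [RI]
  rd: (w>>22)&0x7=0x2 → $2
  imm: (w>>0)&0x3fffff=0x32b8e6 → 3324134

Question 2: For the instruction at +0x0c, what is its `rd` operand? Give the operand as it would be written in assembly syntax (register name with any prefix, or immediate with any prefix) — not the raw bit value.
$7

+0x0c: 1a ec ef 95 ⇒ word 0x95efec1a (little)
  opcode bits[31:25]=0x4a: andi/RI
  rd@[24:22]=0x7 ⇒ $7
  imm@[21:0]=0x2fec1a ⇒ 3140634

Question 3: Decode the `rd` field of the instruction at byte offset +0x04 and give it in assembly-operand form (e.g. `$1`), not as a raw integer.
$3

off 0x04: read 00 00 f0 78 as little → 0x78f00000
  op=0x78f00000>>25=0x3c ⇒ bor (RR)
  rd: (w>>22)&0x7=0x3 → $3
  rs: (w>>19)&0x7=0x6 → $6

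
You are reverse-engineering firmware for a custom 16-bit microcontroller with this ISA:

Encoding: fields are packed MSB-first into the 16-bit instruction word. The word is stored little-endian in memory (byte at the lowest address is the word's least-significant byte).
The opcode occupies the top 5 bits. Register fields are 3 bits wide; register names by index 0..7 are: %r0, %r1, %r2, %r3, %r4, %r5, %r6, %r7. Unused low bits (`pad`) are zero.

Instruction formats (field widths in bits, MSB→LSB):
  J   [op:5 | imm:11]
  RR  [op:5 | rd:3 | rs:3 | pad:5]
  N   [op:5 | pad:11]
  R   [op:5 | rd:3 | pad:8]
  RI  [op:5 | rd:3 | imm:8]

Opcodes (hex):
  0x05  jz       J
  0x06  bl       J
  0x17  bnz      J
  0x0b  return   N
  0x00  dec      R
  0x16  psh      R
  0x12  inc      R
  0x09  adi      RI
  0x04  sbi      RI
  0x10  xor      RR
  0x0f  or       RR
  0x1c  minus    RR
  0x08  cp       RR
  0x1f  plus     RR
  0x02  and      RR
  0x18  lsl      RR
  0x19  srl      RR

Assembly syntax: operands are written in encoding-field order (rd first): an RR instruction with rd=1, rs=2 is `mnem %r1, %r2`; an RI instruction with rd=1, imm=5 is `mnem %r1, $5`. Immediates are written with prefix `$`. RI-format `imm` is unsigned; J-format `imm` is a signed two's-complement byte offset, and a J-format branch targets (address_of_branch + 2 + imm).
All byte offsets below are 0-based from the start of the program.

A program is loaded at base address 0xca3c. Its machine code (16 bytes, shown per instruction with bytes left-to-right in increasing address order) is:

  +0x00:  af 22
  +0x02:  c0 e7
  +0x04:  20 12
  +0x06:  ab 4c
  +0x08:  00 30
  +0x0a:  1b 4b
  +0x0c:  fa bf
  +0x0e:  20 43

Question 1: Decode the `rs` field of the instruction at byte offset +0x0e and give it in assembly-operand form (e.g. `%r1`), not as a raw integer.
+0x0e: 20 43 ⇒ word 0x4320 (little)
  op=0x4320>>11=0x8 ⇒ cp (RR)
  rd: (w>>8)&0x7=0x3 → %r3
  rs: (w>>5)&0x7=0x1 → %r1

%r1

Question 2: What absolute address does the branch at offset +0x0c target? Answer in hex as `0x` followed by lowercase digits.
0xca44

+0x0c: fa bf ⇒ word 0xbffa (little)
  opcode bits[15:11]=0x17: bnz/J
  imm@[10:0]=0x7fa (s11→-6) ⇒ $-6
  target = base 0xca3c + off 0x0c + 2 + imm -6 = 0xca44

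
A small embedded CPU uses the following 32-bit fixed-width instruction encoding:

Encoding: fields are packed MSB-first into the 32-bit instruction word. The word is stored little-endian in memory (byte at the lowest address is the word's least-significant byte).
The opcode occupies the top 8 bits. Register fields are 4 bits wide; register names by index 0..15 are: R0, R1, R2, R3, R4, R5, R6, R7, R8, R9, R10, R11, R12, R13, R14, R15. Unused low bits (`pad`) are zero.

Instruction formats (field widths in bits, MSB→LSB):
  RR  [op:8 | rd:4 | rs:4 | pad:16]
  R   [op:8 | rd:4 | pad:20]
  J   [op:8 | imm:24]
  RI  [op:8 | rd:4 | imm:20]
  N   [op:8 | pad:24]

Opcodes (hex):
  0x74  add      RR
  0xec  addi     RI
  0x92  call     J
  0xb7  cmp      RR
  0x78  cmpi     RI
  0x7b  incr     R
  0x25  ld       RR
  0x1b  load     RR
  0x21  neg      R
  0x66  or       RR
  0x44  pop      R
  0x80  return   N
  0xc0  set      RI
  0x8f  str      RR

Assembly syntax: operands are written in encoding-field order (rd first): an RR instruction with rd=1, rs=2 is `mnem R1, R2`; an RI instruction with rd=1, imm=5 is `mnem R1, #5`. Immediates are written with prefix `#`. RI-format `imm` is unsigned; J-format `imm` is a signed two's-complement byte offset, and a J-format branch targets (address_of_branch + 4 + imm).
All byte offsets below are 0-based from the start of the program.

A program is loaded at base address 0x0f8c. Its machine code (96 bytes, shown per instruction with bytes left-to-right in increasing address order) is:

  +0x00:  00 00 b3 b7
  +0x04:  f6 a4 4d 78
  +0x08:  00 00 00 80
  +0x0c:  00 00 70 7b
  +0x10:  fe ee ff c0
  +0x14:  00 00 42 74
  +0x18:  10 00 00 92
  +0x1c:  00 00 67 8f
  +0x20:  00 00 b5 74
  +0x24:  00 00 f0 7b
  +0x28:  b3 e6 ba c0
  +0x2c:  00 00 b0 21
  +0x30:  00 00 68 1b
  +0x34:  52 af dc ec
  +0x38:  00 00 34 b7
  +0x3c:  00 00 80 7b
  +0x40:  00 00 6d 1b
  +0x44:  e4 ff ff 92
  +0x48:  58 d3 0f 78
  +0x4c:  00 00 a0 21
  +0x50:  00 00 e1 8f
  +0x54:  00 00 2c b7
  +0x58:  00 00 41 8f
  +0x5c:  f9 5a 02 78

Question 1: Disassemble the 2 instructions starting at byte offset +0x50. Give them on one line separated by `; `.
str R14, R1; cmp R2, R12

+0x50: 00 00 e1 8f ⇒ word 0x8fe10000 (little)
  op=0x8fe10000>>24=0x8f ⇒ str (RR)
  [23:20] rd=14 = R14
  [19:16] rs=1 = R1
+0x54: 00 00 2c b7 ⇒ word 0xb72c0000 (little)
  op=0xb72c0000>>24=0xb7 ⇒ cmp (RR)
  [23:20] rd=2 = R2
  [19:16] rs=12 = R12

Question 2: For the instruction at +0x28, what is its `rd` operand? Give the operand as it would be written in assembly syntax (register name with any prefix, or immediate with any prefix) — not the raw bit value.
off 0x28: read b3 e6 ba c0 as little → 0xc0bae6b3
  op=0xc0bae6b3>>24=0xc0 ⇒ set (RI)
  [23:20] rd=11 = R11
  [19:0] imm=714419 = #714419

R11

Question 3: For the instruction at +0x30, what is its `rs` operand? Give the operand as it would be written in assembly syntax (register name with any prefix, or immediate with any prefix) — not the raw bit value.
@+30  little-endian(00 00 68 1b) = 0x1b680000
  op=0x1b680000>>24=0x1b ⇒ load (RR)
  rd@[23:20]=0x6 ⇒ R6
  rs@[19:16]=0x8 ⇒ R8

R8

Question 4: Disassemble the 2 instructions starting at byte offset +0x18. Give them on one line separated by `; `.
call #16; str R6, R7

+0x18: 10 00 00 92 ⇒ word 0x92000010 (little)
  top 8b → 0x92 → call [J]
  [23:0] imm=16 = #16
+0x1c: 00 00 67 8f ⇒ word 0x8f670000 (little)
  top 8b → 0x8f → str [RR]
  [23:20] rd=6 = R6
  [19:16] rs=7 = R7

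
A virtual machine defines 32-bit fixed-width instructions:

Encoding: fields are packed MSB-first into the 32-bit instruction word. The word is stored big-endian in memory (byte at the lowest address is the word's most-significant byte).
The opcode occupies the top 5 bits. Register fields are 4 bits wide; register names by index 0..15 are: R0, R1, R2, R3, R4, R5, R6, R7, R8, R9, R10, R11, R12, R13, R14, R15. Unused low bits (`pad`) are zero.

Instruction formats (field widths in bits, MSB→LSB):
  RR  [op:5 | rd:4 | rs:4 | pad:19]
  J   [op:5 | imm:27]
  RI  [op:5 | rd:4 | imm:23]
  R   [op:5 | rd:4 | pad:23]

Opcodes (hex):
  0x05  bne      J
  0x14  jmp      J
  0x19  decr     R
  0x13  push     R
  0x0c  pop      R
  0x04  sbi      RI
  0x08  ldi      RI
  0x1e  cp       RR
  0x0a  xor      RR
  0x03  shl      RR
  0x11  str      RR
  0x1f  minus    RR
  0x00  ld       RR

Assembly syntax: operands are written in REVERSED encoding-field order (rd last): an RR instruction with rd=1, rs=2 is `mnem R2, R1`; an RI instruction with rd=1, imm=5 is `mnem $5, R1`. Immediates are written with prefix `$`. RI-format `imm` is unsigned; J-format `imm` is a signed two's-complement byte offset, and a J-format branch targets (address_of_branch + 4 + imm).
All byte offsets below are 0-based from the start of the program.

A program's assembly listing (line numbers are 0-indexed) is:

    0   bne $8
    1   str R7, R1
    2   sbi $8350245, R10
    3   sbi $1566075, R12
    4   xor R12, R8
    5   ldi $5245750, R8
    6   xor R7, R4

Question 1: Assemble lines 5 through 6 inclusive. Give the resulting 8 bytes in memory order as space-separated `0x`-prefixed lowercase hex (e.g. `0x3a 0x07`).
0x44 0x50 0x0b 0x36 0x52 0x38 0x00 0x00

5. ldi fields op=0x8:5|rd=8:4|imm=5245750:23 → word 44500b36h → 44 50 0b 36
6. xor fields op=0xa:5|rd=4:4|rs=7:4|pad=0:19 → word 52380000h → 52 38 00 00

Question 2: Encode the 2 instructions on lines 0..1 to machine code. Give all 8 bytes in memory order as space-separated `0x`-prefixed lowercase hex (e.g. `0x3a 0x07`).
0x28 0x00 0x00 0x08 0x88 0xb8 0x00 0x00

L0: bne op=0x5:5|imm=8:27 ⇒ 0x28000008 ⇒ big 28 00 00 08
L1: str op=0x11:5|rd=1:4|rs=7:4|pad=0:19 ⇒ 0x88b80000 ⇒ big 88 b8 00 00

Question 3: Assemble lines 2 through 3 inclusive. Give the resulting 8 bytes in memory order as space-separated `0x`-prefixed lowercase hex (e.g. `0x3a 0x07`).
0x25 0x7f 0x6a 0x25 0x26 0x17 0xe5 0x7b

L2: sbi op=0x4:5|rd=10:4|imm=8350245:23 ⇒ 0x257f6a25 ⇒ big 25 7f 6a 25
L3: sbi op=0x4:5|rd=12:4|imm=1566075:23 ⇒ 0x2617e57b ⇒ big 26 17 e5 7b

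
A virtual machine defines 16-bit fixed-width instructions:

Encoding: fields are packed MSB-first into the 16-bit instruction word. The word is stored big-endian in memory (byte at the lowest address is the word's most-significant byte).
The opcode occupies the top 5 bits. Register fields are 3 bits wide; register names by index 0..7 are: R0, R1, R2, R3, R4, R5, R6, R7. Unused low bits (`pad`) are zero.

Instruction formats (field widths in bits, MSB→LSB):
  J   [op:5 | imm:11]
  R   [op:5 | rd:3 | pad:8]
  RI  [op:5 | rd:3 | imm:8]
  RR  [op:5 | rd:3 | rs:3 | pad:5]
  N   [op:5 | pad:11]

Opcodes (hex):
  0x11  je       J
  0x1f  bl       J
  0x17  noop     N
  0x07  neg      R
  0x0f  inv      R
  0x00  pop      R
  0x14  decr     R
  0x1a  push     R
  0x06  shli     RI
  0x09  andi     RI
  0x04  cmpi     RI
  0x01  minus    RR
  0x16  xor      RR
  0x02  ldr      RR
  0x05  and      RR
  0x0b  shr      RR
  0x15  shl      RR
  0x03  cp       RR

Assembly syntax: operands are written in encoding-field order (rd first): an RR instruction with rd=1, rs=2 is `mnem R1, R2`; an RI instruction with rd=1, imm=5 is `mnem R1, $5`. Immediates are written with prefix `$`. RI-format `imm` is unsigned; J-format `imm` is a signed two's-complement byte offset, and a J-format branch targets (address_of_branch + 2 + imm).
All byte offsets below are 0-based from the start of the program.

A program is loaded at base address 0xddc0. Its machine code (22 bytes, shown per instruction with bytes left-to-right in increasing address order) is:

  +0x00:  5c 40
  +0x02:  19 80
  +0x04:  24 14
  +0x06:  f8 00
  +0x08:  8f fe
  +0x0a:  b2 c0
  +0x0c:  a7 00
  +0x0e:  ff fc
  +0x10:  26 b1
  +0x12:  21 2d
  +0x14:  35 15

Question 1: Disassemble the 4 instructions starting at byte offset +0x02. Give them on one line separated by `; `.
cp R1, R4; cmpi R4, $20; bl $0; je $-2

@+02  big-endian(19 80) = 0x1980
  opcode bits[15:11]=0x3: cp/RR
  rd: (w>>8)&0x7=0x1 → R1
  rs: (w>>5)&0x7=0x4 → R4
@+04  big-endian(24 14) = 0x2414
  opcode bits[15:11]=0x4: cmpi/RI
  rd: (w>>8)&0x7=0x4 → R4
  imm: (w>>0)&0xff=0x14 → $20
@+06  big-endian(f8 00) = 0xf800
  opcode bits[15:11]=0x1f: bl/J
  imm: (w>>0)&0x7ff=0x0 → $0
@+08  big-endian(8f fe) = 0x8ffe
  opcode bits[15:11]=0x11: je/J
  imm: (w>>0)&0x7ff=0x7fe (s11→-2) → $-2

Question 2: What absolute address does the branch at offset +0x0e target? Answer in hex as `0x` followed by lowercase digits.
0xddcc

[0e] ff fc → 0xfffc
  top 5b → 0x1f → bl [J]
  [10:0] imm=2044 (s11→-4) = $-4
  target = base 0xddc0 + off 0x0e + 2 + imm -4 = 0xddcc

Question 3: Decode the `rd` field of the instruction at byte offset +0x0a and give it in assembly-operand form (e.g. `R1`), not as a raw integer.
R2

+0x0a: b2 c0 ⇒ word 0xb2c0 (big)
  op=0xb2c0>>11=0x16 ⇒ xor (RR)
  rd@[10:8]=0x2 ⇒ R2
  rs@[7:5]=0x6 ⇒ R6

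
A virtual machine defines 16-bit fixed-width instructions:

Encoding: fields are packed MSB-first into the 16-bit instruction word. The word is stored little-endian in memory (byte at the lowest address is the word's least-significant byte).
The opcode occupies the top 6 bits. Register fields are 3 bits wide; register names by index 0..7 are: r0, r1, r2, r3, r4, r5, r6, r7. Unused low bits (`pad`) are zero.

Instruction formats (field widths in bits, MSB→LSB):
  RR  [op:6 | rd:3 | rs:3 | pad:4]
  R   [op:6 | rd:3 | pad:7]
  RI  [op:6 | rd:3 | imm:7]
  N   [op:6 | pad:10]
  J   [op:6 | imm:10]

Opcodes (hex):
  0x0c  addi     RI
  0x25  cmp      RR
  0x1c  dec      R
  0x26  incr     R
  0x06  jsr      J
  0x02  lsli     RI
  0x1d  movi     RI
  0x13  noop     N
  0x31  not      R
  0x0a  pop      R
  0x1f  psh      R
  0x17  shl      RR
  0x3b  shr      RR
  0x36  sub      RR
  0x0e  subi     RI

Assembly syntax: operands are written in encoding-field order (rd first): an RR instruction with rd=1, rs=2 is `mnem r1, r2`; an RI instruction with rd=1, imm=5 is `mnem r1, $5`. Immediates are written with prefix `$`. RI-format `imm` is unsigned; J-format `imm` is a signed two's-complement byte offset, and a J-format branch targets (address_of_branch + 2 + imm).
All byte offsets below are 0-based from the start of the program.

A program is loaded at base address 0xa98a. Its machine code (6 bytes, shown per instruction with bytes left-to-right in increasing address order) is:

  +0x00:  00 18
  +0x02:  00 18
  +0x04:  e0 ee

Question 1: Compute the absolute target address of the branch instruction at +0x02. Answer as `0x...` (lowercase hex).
0xa98e

off 0x02: read 00 18 as little → 0x1800
  op=0x1800>>10=0x6 ⇒ jsr (J)
  imm@[9:0]=0x0 ⇒ $0
  target = base 0xa98a + off 0x02 + 2 + imm 0 = 0xa98e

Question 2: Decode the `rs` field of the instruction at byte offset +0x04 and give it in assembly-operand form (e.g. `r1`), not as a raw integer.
r6

+0x04: e0 ee ⇒ word 0xeee0 (little)
  op=0xeee0>>10=0x3b ⇒ shr (RR)
  rd: (w>>7)&0x7=0x5 → r5
  rs: (w>>4)&0x7=0x6 → r6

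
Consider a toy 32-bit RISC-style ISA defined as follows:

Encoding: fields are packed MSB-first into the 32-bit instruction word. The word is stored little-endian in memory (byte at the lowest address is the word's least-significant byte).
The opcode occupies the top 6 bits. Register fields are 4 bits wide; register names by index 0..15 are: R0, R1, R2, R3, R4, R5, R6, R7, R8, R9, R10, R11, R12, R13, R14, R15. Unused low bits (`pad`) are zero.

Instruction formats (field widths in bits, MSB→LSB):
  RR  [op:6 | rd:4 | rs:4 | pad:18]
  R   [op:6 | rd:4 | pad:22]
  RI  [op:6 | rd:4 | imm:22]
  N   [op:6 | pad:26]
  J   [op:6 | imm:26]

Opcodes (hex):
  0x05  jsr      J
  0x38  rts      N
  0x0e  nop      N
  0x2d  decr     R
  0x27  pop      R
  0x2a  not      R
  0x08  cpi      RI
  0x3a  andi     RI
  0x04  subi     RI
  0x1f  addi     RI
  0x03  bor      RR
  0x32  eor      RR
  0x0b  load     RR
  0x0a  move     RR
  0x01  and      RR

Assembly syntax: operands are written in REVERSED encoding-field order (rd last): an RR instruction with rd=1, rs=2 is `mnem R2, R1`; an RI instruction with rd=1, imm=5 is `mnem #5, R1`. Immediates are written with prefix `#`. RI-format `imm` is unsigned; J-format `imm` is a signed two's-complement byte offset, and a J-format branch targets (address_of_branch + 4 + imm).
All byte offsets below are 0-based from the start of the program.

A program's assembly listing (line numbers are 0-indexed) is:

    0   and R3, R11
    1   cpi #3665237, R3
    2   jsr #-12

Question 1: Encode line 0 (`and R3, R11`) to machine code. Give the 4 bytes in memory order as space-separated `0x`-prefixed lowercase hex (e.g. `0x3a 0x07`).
0x00 0x00 0xcc 0x06

0. and fields op=0x1:6|rd=11:4|rs=3:4|pad=0:18 → word 06cc0000h → 00 00 cc 06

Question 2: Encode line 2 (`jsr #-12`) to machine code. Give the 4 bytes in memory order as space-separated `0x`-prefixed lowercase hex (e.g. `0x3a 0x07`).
2. jsr fields op=0x5:6|imm=-12:26 → word 17fffff4h → f4 ff ff 17

0xf4 0xff 0xff 0x17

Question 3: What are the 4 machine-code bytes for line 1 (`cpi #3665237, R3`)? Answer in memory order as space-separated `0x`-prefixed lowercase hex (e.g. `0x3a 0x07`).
line 1 (cpi): pack op=0x8:6|rd=3:4|imm=3665237:22 = 0x20f7ed55; little→ 55 ed f7 20

0x55 0xed 0xf7 0x20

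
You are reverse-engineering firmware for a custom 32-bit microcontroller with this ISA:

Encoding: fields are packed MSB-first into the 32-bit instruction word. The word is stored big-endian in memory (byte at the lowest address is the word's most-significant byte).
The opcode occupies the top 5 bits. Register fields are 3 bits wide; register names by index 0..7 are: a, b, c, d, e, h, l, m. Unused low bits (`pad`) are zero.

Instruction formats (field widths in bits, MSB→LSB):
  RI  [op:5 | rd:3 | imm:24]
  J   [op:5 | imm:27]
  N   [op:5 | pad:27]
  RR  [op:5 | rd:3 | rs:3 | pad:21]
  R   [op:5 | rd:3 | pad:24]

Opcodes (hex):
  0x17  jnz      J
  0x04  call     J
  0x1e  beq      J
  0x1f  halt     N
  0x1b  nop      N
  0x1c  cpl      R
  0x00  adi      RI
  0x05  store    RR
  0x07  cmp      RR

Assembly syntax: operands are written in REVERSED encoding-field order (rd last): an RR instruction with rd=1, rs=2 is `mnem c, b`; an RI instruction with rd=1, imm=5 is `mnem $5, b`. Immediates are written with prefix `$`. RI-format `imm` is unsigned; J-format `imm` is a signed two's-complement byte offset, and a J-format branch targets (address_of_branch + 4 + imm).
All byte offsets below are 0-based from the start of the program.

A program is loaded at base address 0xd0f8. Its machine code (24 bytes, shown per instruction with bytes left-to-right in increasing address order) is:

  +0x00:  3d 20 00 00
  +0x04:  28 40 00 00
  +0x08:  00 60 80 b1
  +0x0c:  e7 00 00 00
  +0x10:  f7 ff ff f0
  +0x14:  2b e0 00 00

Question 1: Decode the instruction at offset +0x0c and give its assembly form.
@+0c  big-endian(e7 00 00 00) = 0xe7000000
  top 5b → 0x1c → cpl [R]
  [26:24] rd=7 = m

cpl m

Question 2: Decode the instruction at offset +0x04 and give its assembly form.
@+04  big-endian(28 40 00 00) = 0x28400000
  top 5b → 0x5 → store [RR]
  rd@[26:24]=0x0 ⇒ a
  rs@[23:21]=0x2 ⇒ c

store c, a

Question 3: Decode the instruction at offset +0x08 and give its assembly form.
off 0x08: read 00 60 80 b1 as big → 0x006080b1
  top 5b → 0x0 → adi [RI]
  rd: (w>>24)&0x7=0x0 → a
  imm: (w>>0)&0xffffff=0x6080b1 → $6324401

adi $6324401, a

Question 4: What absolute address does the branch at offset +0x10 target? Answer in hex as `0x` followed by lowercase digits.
0xd0fc

+0x10: f7 ff ff f0 ⇒ word 0xf7fffff0 (big)
  opcode bits[31:27]=0x1e: beq/J
  imm@[26:0]=0x7fffff0 (s27→-16) ⇒ $-16
  target = base 0xd0f8 + off 0x10 + 4 + imm -16 = 0xd0fc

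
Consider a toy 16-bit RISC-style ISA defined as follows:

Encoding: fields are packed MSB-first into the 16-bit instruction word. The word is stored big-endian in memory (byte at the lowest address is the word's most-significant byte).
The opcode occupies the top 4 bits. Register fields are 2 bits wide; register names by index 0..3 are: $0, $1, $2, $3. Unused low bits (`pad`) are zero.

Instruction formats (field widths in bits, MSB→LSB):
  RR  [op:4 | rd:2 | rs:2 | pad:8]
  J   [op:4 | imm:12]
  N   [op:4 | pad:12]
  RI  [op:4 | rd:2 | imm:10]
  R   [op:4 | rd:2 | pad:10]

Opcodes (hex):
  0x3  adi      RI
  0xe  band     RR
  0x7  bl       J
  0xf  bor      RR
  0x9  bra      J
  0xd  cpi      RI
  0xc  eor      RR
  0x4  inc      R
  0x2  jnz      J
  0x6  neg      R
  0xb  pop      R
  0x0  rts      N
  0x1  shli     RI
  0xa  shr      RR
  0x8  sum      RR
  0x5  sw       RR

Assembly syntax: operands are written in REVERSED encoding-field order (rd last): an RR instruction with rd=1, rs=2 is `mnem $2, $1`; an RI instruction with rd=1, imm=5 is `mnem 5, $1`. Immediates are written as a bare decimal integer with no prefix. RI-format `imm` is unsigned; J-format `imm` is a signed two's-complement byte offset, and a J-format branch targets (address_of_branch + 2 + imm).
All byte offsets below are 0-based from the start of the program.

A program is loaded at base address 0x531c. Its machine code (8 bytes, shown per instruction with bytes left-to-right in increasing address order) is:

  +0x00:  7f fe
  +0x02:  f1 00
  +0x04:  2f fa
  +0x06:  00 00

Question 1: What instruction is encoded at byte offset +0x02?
bor $1, $0

[02] f1 00 → 0xf100
  opcode bits[15:12]=0xf: bor/RR
  [11:10] rd=0 = $0
  [9:8] rs=1 = $1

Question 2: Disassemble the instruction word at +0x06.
rts

[06] 00 00 → 0x0000
  top 4b → 0x0 → rts [N]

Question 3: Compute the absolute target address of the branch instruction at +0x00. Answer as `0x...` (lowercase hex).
@+00  big-endian(7f fe) = 0x7ffe
  op=0x7ffe>>12=0x7 ⇒ bl (J)
  imm: (w>>0)&0xfff=0xffe (s12→-2) → -2
  target = base 0x531c + off 0x00 + 2 + imm -2 = 0x531c

0x531c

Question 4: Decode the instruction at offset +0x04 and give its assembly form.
jnz -6

+0x04: 2f fa ⇒ word 0x2ffa (big)
  top 4b → 0x2 → jnz [J]
  [11:0] imm=4090 (s12→-6) = -6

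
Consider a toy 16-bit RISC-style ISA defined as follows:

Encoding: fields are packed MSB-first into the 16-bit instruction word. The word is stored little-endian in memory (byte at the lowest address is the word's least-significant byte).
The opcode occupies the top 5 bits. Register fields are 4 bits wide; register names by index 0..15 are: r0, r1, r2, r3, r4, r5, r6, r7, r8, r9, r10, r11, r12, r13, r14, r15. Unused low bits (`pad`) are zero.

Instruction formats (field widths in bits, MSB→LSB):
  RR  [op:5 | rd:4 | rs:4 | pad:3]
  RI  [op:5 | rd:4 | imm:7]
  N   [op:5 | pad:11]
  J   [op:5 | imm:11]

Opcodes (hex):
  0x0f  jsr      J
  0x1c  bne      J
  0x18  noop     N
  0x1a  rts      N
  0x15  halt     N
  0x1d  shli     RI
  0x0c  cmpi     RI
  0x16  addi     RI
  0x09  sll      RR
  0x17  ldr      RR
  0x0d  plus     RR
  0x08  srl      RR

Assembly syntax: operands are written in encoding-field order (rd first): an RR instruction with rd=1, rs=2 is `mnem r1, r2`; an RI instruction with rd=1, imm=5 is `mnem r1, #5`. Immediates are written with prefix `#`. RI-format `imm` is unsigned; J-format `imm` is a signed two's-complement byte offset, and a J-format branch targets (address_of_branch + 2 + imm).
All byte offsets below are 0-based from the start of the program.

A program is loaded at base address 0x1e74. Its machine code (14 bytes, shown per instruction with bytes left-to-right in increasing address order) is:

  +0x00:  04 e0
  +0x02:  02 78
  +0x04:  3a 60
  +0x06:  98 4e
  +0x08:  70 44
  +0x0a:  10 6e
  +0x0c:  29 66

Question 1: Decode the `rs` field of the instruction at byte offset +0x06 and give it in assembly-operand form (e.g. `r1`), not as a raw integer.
off 0x06: read 98 4e as little → 0x4e98
  top 5b → 0x9 → sll [RR]
  [10:7] rd=13 = r13
  [6:3] rs=3 = r3

r3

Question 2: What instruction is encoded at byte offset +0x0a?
plus r12, r2

+0x0a: 10 6e ⇒ word 0x6e10 (little)
  opcode bits[15:11]=0xd: plus/RR
  rd: (w>>7)&0xf=0xc → r12
  rs: (w>>3)&0xf=0x2 → r2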